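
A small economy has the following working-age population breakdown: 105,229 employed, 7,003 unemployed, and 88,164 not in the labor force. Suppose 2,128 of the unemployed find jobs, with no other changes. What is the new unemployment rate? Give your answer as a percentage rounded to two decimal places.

New unemployment rate ≈ 4.34%.

Initially, labor force = 105,229 + 7,003 = 112,232, so u = 7,003/112,232 = 6.24%.
After the change, unemployed falls and employed rises by 2,128; labor force unchanged → E = 107,357, U = 4,875, labor force = 112,232.
New unemployment rate = 4,875 / 112,232 = 4.34%.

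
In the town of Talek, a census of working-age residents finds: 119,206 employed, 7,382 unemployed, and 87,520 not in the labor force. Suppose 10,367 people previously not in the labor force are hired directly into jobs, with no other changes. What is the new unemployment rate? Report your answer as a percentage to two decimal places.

Initially, labor force = 119,206 + 7,382 = 126,588, so u = 7,382/126,588 = 5.83%.
After the change, employed and labor force both rise by 10,367; unemployed unchanged → E = 129,573, U = 7,382, labor force = 136,955.
New unemployment rate = 7,382 / 136,955 = 5.39%.

New unemployment rate ≈ 5.39%.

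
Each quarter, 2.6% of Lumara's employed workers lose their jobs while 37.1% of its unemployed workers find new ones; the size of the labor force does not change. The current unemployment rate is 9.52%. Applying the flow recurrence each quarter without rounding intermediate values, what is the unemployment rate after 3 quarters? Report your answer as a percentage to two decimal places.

With a fixed labor force, u_{t+1} = u_t + s·(1−u_t) − f·u_t = u_t·(1−s−f) + s.
Here 1−s−f = 0.603 and s = 0.026.
u_1 = 0.095200 × 0.603 + 0.026 = 0.083406.
u_2 = 0.083406 × 0.603 + 0.026 = 0.076294.
u_3 = 0.076294 × 0.603 + 0.026 = 0.072005.

Unemployment rate after three quarters ≈ 7.20%.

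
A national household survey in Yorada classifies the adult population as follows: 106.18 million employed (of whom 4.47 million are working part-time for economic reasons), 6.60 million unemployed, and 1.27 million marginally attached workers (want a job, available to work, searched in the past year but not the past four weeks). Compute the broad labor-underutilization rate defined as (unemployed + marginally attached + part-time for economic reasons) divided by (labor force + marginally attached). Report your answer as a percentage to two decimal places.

Broad underutilization rate ≈ 10.82%.

Labor force = 106.18 + 6.60 = 112.78 million.
Numerator = 6.60 + 1.27 + 4.47 = 12.34 million.
Denominator = 112.78 + 1.27 = 114.05 million.
Broad rate = 12.34 / 114.05 = 10.82%.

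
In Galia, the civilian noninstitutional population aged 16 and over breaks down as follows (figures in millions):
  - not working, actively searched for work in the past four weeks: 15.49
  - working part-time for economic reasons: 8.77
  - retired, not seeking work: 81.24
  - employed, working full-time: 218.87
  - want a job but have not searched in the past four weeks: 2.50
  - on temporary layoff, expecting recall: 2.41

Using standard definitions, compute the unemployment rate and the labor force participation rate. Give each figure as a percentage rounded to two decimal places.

Unemployment rate ≈ 7.29%; labor force participation rate ≈ 74.57%.

Employed = 8.77 + 218.87 = 227.64 million (anyone who worked, including part-time for economic reasons, counts as employed).
Unemployed = 15.49 + 2.41 = 17.90 million (jobless and actively searching, or on temporary layoff).
Labor force = 227.64 + 17.90 = 245.54 million.
Not in labor force = 81.24 + 2.50 = 83.74 million (those not working and not actively searching are outside the labor force — including those who want a job but have given up searching).
Civilian working-age population = 245.54 + 83.74 = 329.28 million.
Unemployment rate = 17.90 / 245.54 = 7.29%.
Labor force participation rate = 245.54 / 329.28 = 74.57%.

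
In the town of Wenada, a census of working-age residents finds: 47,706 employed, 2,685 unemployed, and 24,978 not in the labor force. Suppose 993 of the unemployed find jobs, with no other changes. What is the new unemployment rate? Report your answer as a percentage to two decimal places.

New unemployment rate ≈ 3.36%.

Initially, labor force = 47,706 + 2,685 = 50,391, so u = 2,685/50,391 = 5.33%.
After the change, unemployed falls and employed rises by 993; labor force unchanged → E = 48,699, U = 1,692, labor force = 50,391.
New unemployment rate = 1,692 / 50,391 = 3.36%.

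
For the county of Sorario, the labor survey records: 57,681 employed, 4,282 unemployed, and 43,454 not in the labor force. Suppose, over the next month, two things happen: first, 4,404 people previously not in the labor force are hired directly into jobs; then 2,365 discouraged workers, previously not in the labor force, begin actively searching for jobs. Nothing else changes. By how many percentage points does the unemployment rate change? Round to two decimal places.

The unemployment rate changes by +2.76 percentage points.

Initially, labor force = 57,681 + 4,282 = 61,963, so u = 4,282/61,963 = 6.91%.
After the first change, employed and labor force both rise by 4,404; unemployed unchanged → E = 62,085, U = 4,282, labor force = 66,367.
After the second change, unemployed and labor force both rise by 2,365 → E = 62,085, U = 6,647, labor force = 68,732.
New unemployment rate = 6,647 / 68,732 = 9.67%.
Change = 9.67% − 6.91% = +2.76 percentage points.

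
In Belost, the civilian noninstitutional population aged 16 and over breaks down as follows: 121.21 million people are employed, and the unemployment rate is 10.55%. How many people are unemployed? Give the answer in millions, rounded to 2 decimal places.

About 14.30 million are unemployed.

Let U be the number unemployed. The labor force is E + U, and U/(E+U) = 0.1055.
So U = 0.1055 × 121.21 / (1 − 0.1055) = 12.7877 / 0.8945 ≈ 14.30 million.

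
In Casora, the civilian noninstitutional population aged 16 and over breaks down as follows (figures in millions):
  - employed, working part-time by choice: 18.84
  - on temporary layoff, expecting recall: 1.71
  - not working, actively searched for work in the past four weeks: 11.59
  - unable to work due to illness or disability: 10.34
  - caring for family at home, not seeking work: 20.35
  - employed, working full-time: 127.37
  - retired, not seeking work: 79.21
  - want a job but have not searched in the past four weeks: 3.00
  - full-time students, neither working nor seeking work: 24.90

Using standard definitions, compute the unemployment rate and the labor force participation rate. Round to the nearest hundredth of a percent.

Employed = 18.84 + 127.37 = 146.21 million.
Unemployed = 1.71 + 11.59 = 13.30 million (jobless and actively searching, or on temporary layoff).
Labor force = 146.21 + 13.30 = 159.51 million.
Not in labor force = 10.34 + 20.35 + 79.21 + 3.00 + 24.90 = 137.80 million (those not working and not actively searching are outside the labor force — including those who want a job but have given up searching).
Civilian working-age population = 159.51 + 137.80 = 297.31 million.
Unemployment rate = 13.30 / 159.51 = 8.34%.
Labor force participation rate = 159.51 / 297.31 = 53.65%.

Unemployment rate ≈ 8.34%; labor force participation rate ≈ 53.65%.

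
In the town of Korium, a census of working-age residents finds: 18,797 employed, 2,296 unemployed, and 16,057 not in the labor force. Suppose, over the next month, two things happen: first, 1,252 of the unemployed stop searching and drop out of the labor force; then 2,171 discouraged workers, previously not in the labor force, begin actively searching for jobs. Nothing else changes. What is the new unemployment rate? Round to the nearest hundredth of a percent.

New unemployment rate ≈ 14.61%.

Initially, labor force = 18,797 + 2,296 = 21,093, so u = 2,296/21,093 = 10.89%.
After the first change, unemployed and labor force both fall by 1,252 → E = 18,797, U = 1,044, labor force = 19,841.
After the second change, unemployed and labor force both rise by 2,171 → E = 18,797, U = 3,215, labor force = 22,012.
New unemployment rate = 3,215 / 22,012 = 14.61%.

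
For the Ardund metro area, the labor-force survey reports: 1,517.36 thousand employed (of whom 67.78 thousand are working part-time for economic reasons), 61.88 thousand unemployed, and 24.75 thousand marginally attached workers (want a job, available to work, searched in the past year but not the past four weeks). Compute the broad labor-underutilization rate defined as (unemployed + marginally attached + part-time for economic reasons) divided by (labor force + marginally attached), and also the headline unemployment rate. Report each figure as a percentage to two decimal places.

Labor force = 1,517.36 + 61.88 = 1,579.24 thousand.
Numerator = 61.88 + 24.75 + 67.78 = 154.41 thousand.
Denominator = 1,579.24 + 24.75 = 1,603.99 thousand.
Broad rate = 154.41 / 1,603.99 = 9.63%.
Headline unemployment rate = 61.88 / 1,579.24 = 3.92%.

Broad underutilization rate ≈ 9.63%; headline unemployment rate ≈ 3.92%.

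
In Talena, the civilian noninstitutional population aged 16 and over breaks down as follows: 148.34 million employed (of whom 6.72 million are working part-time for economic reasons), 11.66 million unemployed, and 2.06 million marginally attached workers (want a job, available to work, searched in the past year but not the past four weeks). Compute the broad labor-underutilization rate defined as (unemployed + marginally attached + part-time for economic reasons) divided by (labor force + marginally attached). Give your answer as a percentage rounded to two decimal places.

Broad underutilization rate ≈ 12.61%.

Labor force = 148.34 + 11.66 = 160.00 million.
Numerator = 11.66 + 2.06 + 6.72 = 20.44 million.
Denominator = 160.00 + 2.06 = 162.06 million.
Broad rate = 20.44 / 162.06 = 12.61%.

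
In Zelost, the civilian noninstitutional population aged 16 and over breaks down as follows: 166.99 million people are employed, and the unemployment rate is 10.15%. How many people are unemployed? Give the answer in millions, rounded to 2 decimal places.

Let U be the number unemployed. The labor force is E + U, and U/(E+U) = 0.1015.
So U = 0.1015 × 166.99 / (1 − 0.1015) = 16.9495 / 0.8985 ≈ 18.86 million.

About 18.86 million are unemployed.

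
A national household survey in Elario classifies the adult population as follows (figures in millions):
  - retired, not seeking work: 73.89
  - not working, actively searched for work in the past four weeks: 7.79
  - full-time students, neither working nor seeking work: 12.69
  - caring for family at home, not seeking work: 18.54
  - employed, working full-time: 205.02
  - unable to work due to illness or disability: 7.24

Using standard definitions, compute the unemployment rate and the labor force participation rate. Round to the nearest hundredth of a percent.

Unemployment rate ≈ 3.66%; labor force participation rate ≈ 65.45%.

Employed = 205.02 million.
Unemployed = 7.79 million.
Labor force = 205.02 + 7.79 = 212.81 million.
Not in labor force = 73.89 + 12.69 + 18.54 + 7.24 = 112.36 million (those not working and not actively searching are outside the labor force).
Civilian working-age population = 212.81 + 112.36 = 325.17 million.
Unemployment rate = 7.79 / 212.81 = 3.66%.
Labor force participation rate = 212.81 / 325.17 = 65.45%.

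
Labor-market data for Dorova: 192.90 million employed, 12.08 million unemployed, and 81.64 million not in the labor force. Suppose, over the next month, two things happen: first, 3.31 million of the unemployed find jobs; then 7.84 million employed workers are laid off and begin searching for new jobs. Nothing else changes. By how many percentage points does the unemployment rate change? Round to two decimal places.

The unemployment rate changes by +2.21 percentage points.

Initially, labor force = 192.90 + 12.08 = 204.98 million, so u = 12.08/204.98 = 5.89%.
After the first change, unemployed falls and employed rises by 3.31; labor force unchanged → E = 196.21, U = 8.77, labor force = 204.98 million.
After the second change, employed falls and unemployed rises by 7.84; labor force unchanged → E = 188.37, U = 16.61, labor force = 204.98 million.
New unemployment rate = 16.61 / 204.98 = 8.10%.
Change = 8.10% − 5.89% = +2.21 percentage points.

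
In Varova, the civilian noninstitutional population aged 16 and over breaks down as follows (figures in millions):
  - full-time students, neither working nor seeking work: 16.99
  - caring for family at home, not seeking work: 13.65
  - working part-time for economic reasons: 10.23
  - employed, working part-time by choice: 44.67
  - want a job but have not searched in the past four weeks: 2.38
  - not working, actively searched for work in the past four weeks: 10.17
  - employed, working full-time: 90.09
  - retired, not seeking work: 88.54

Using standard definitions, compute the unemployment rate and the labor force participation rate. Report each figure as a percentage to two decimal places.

Unemployment rate ≈ 6.55%; labor force participation rate ≈ 56.07%.

Employed = 10.23 + 44.67 + 90.09 = 144.99 million (anyone who worked, including part-time for economic reasons, counts as employed).
Unemployed = 10.17 million.
Labor force = 144.99 + 10.17 = 155.16 million.
Not in labor force = 16.99 + 13.65 + 2.38 + 88.54 = 121.56 million (those not working and not actively searching are outside the labor force — including those who want a job but have given up searching).
Civilian working-age population = 155.16 + 121.56 = 276.72 million.
Unemployment rate = 10.17 / 155.16 = 6.55%.
Labor force participation rate = 155.16 / 276.72 = 56.07%.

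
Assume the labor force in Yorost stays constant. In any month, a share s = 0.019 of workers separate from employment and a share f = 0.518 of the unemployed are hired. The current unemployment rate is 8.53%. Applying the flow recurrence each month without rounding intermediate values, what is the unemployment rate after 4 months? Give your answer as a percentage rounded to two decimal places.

Unemployment rate after four months ≈ 3.77%.

With a fixed labor force, u_{t+1} = u_t + s·(1−u_t) − f·u_t = u_t·(1−s−f) + s.
Here 1−s−f = 0.463 and s = 0.019.
u_1 = 0.085300 × 0.463 + 0.019 = 0.058494.
u_2 = 0.058494 × 0.463 + 0.019 = 0.046083.
u_3 = 0.046083 × 0.463 + 0.019 = 0.040336.
u_4 = 0.040336 × 0.463 + 0.019 = 0.037676.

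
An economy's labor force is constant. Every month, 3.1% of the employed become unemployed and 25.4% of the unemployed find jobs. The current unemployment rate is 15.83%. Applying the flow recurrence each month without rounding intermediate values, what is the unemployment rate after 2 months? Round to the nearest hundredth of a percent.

With a fixed labor force, u_{t+1} = u_t + s·(1−u_t) − f·u_t = u_t·(1−s−f) + s.
Here 1−s−f = 0.715 and s = 0.031.
u_1 = 0.158300 × 0.715 + 0.031 = 0.144184.
u_2 = 0.144184 × 0.715 + 0.031 = 0.134092.

Unemployment rate after two months ≈ 13.41%.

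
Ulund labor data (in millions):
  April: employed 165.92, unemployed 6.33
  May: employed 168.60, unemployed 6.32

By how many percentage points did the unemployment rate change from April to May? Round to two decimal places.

The unemployment rate changed by −0.06 percentage points.

April: labor force = 165.92 + 6.33 = 172.25; u = 6.33/172.25 = 3.67%.
May: labor force = 168.60 + 6.32 = 174.92; u = 6.32/174.92 = 3.61%.
Change = 3.61% − 3.67% = −0.06 pp.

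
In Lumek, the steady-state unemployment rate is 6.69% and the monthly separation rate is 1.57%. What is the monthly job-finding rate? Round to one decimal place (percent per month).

From u* = s/(s+f): f = s·(1−u)/u.
f = 1.57 × (1 − 0.0669) / 0.0669 = 1.4650 / 0.0669 ≈ 21.9% per month.

Job-finding rate ≈ 21.9% per month.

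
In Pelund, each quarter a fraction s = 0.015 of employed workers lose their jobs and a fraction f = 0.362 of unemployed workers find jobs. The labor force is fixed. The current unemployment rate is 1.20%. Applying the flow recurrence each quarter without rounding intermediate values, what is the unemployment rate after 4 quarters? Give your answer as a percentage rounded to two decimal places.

Unemployment rate after four quarters ≈ 3.56%.

With a fixed labor force, u_{t+1} = u_t + s·(1−u_t) − f·u_t = u_t·(1−s−f) + s.
Here 1−s−f = 0.623 and s = 0.015.
u_1 = 0.012000 × 0.623 + 0.015 = 0.022476.
u_2 = 0.022476 × 0.623 + 0.015 = 0.029003.
u_3 = 0.029003 × 0.623 + 0.015 = 0.033069.
u_4 = 0.033069 × 0.623 + 0.015 = 0.035602.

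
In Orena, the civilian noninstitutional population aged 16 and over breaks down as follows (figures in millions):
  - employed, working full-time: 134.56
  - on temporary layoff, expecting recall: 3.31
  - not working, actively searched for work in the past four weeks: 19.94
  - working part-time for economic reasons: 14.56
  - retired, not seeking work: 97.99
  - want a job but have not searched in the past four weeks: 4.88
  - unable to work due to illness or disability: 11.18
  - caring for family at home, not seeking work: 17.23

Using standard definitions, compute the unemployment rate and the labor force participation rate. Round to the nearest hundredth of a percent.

Employed = 134.56 + 14.56 = 149.12 million (anyone who worked, including part-time for economic reasons, counts as employed).
Unemployed = 3.31 + 19.94 = 23.25 million (jobless and actively searching, or on temporary layoff).
Labor force = 149.12 + 23.25 = 172.37 million.
Not in labor force = 97.99 + 4.88 + 11.18 + 17.23 = 131.28 million (those not working and not actively searching are outside the labor force — including those who want a job but have given up searching).
Civilian working-age population = 172.37 + 131.28 = 303.65 million.
Unemployment rate = 23.25 / 172.37 = 13.49%.
Labor force participation rate = 172.37 / 303.65 = 56.77%.

Unemployment rate ≈ 13.49%; labor force participation rate ≈ 56.77%.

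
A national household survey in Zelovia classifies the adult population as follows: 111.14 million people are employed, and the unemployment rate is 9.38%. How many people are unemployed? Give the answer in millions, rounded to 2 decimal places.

About 11.50 million are unemployed.

Let U be the number unemployed. The labor force is E + U, and U/(E+U) = 0.0938.
So U = 0.0938 × 111.14 / (1 − 0.0938) = 10.4249 / 0.9062 ≈ 11.50 million.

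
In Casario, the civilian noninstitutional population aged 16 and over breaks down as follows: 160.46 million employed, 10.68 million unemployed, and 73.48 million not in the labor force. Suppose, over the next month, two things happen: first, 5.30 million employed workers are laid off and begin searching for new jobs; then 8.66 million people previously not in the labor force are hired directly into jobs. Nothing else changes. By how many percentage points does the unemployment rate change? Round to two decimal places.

Initially, labor force = 160.46 + 10.68 = 171.14 million, so u = 10.68/171.14 = 6.24%.
After the first change, employed falls and unemployed rises by 5.30; labor force unchanged → E = 155.16, U = 15.98, labor force = 171.14 million.
After the second change, employed and labor force both rise by 8.66; unemployed unchanged → E = 163.82, U = 15.98, labor force = 179.80 million.
New unemployment rate = 15.98 / 179.80 = 8.89%.
Change = 8.89% − 6.24% = +2.65 percentage points.

The unemployment rate changes by +2.65 percentage points.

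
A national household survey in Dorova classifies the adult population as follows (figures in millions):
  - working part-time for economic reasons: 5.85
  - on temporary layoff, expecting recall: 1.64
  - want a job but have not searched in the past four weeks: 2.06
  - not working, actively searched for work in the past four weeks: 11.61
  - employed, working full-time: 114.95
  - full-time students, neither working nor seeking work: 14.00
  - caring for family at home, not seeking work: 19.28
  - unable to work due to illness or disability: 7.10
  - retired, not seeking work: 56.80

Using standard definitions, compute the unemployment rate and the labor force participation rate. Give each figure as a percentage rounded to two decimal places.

Unemployment rate ≈ 9.88%; labor force participation rate ≈ 57.46%.

Employed = 5.85 + 114.95 = 120.80 million (anyone who worked, including part-time for economic reasons, counts as employed).
Unemployed = 1.64 + 11.61 = 13.25 million (jobless and actively searching, or on temporary layoff).
Labor force = 120.80 + 13.25 = 134.05 million.
Not in labor force = 2.06 + 14.00 + 19.28 + 7.10 + 56.80 = 99.24 million (those not working and not actively searching are outside the labor force — including those who want a job but have given up searching).
Civilian working-age population = 134.05 + 99.24 = 233.29 million.
Unemployment rate = 13.25 / 134.05 = 9.88%.
Labor force participation rate = 134.05 / 233.29 = 57.46%.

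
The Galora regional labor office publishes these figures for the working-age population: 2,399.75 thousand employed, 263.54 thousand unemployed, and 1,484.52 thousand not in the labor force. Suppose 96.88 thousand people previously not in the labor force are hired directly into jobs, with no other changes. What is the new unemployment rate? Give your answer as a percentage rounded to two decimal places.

Initially, labor force = 2,399.75 + 263.54 = 2,663.29 thousand, so u = 263.54/2,663.29 = 9.90%.
After the change, employed and labor force both rise by 96.88; unemployed unchanged → E = 2,496.63, U = 263.54, labor force = 2,760.17 thousand.
New unemployment rate = 263.54 / 2,760.17 = 9.55%.

New unemployment rate ≈ 9.55%.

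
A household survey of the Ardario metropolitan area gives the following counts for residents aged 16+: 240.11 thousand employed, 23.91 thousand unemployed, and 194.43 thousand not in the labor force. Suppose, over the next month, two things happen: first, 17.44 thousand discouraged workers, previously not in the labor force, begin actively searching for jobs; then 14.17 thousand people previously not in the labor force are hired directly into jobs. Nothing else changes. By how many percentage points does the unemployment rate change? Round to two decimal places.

The unemployment rate changes by +4.93 percentage points.

Initially, labor force = 240.11 + 23.91 = 264.02 thousand, so u = 23.91/264.02 = 9.06%.
After the first change, unemployed and labor force both rise by 17.44 → E = 240.11, U = 41.35, labor force = 281.46 thousand.
After the second change, employed and labor force both rise by 14.17; unemployed unchanged → E = 254.28, U = 41.35, labor force = 295.63 thousand.
New unemployment rate = 41.35 / 295.63 = 13.99%.
Change = 13.99% − 9.06% = +4.93 percentage points.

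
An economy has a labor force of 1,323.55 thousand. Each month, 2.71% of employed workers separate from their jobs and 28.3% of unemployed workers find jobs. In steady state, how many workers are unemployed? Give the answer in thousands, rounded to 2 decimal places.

About 115.67 thousand are unemployed in steady state.

Steady-state unemployment rate u* = s/(s+f) = 2.71/(2.71+28.3) = 0.087391.
Unemployed = u* × labor force = 0.087391 × 1,323.55 ≈ 115.67 thousand.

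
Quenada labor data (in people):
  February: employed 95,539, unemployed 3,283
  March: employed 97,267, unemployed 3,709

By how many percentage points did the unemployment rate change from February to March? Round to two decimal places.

The unemployment rate changed by +0.35 percentage points.

February: labor force = 95,539 + 3,283 = 98,822; u = 3,283/98,822 = 3.32%.
March: labor force = 97,267 + 3,709 = 100,976; u = 3,709/100,976 = 3.67%.
Change = 3.67% − 3.32% = +0.35 pp.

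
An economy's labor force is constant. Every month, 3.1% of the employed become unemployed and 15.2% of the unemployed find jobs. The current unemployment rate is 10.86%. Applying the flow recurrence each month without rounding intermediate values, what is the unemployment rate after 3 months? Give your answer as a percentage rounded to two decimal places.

Unemployment rate after three months ≈ 13.62%.

With a fixed labor force, u_{t+1} = u_t + s·(1−u_t) − f·u_t = u_t·(1−s−f) + s.
Here 1−s−f = 0.817 and s = 0.031.
u_1 = 0.108600 × 0.817 + 0.031 = 0.119726.
u_2 = 0.119726 × 0.817 + 0.031 = 0.128816.
u_3 = 0.128816 × 0.817 + 0.031 = 0.136243.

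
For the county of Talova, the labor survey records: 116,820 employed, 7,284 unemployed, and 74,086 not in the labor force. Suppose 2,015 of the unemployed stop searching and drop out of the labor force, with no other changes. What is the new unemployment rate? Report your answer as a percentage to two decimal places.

New unemployment rate ≈ 4.32%.

Initially, labor force = 116,820 + 7,284 = 124,104, so u = 7,284/124,104 = 5.87%.
After the change, unemployed and labor force both fall by 2,015 → E = 116,820, U = 5,269, labor force = 122,089.
New unemployment rate = 5,269 / 122,089 = 4.32%.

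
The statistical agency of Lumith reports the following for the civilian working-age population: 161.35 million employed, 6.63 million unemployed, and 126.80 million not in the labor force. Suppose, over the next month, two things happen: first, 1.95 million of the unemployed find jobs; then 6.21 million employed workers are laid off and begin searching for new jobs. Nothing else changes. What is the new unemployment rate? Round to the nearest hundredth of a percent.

New unemployment rate ≈ 6.48%.

Initially, labor force = 161.35 + 6.63 = 167.98 million, so u = 6.63/167.98 = 3.95%.
After the first change, unemployed falls and employed rises by 1.95; labor force unchanged → E = 163.30, U = 4.68, labor force = 167.98 million.
After the second change, employed falls and unemployed rises by 6.21; labor force unchanged → E = 157.09, U = 10.89, labor force = 167.98 million.
New unemployment rate = 10.89 / 167.98 = 6.48%.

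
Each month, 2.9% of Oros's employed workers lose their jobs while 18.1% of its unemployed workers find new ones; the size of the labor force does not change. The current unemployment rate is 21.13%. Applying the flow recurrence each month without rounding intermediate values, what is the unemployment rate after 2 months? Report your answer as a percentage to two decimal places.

With a fixed labor force, u_{t+1} = u_t + s·(1−u_t) − f·u_t = u_t·(1−s−f) + s.
Here 1−s−f = 0.790 and s = 0.029.
u_1 = 0.211300 × 0.790 + 0.029 = 0.195927.
u_2 = 0.195927 × 0.790 + 0.029 = 0.183782.

Unemployment rate after two months ≈ 18.38%.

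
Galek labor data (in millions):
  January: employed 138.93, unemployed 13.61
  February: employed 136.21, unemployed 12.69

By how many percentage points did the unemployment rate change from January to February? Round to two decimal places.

The unemployment rate changed by −0.40 percentage points.

January: labor force = 138.93 + 13.61 = 152.54; u = 13.61/152.54 = 8.92%.
February: labor force = 136.21 + 12.69 = 148.90; u = 12.69/148.90 = 8.52%.
Change = 8.52% − 8.92% = −0.40 pp.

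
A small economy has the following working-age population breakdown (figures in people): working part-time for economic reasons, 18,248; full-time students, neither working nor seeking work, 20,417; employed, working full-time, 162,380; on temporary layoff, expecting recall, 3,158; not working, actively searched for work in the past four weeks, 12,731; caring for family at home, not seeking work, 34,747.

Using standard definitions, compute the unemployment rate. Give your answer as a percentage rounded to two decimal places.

Unemployment rate ≈ 8.09%.

Employed = 18,248 + 162,380 = 180,628 (anyone who worked, including part-time for economic reasons, counts as employed).
Unemployed = 3,158 + 12,731 = 15,889 (jobless and actively searching, or on temporary layoff).
Labor force = 180,628 + 15,889 = 196,517.
Unemployment rate = 15,889 / 196,517 = 8.09%.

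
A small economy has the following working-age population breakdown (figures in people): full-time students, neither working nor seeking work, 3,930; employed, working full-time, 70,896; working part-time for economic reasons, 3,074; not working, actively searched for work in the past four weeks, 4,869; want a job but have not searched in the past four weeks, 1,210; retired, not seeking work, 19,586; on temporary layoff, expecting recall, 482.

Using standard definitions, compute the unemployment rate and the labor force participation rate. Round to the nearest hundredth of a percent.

Unemployment rate ≈ 6.75%; labor force participation rate ≈ 76.24%.

Employed = 70,896 + 3,074 = 73,970 (anyone who worked, including part-time for economic reasons, counts as employed).
Unemployed = 4,869 + 482 = 5,351 (jobless and actively searching, or on temporary layoff).
Labor force = 73,970 + 5,351 = 79,321.
Not in labor force = 3,930 + 1,210 + 19,586 = 24,726 (those not working and not actively searching are outside the labor force — including those who want a job but have given up searching).
Civilian working-age population = 79,321 + 24,726 = 104,047.
Unemployment rate = 5,351 / 79,321 = 6.75%.
Labor force participation rate = 79,321 / 104,047 = 76.24%.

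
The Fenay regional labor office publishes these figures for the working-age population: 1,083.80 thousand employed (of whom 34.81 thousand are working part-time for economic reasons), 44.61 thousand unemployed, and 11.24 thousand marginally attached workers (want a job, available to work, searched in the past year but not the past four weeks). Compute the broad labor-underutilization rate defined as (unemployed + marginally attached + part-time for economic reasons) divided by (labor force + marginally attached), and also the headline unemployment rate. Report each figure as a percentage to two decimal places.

Broad underutilization rate ≈ 7.96%; headline unemployment rate ≈ 3.95%.

Labor force = 1,083.80 + 44.61 = 1,128.41 thousand.
Numerator = 44.61 + 11.24 + 34.81 = 90.66 thousand.
Denominator = 1,128.41 + 11.24 = 1,139.65 thousand.
Broad rate = 90.66 / 1,139.65 = 7.96%.
Headline unemployment rate = 44.61 / 1,128.41 = 3.95%.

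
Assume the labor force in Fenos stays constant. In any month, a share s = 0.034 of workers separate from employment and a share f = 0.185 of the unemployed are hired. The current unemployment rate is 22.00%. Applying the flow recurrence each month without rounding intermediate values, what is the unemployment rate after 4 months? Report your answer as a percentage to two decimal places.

With a fixed labor force, u_{t+1} = u_t + s·(1−u_t) − f·u_t = u_t·(1−s−f) + s.
Here 1−s−f = 0.781 and s = 0.034.
u_1 = 0.220000 × 0.781 + 0.034 = 0.205820.
u_2 = 0.205820 × 0.781 + 0.034 = 0.194745.
u_3 = 0.194745 × 0.781 + 0.034 = 0.186096.
u_4 = 0.186096 × 0.781 + 0.034 = 0.179341.

Unemployment rate after four months ≈ 17.93%.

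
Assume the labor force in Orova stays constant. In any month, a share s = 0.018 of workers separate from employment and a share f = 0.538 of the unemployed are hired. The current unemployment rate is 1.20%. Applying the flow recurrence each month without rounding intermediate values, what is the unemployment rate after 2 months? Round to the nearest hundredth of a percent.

With a fixed labor force, u_{t+1} = u_t + s·(1−u_t) − f·u_t = u_t·(1−s−f) + s.
Here 1−s−f = 0.444 and s = 0.018.
u_1 = 0.012000 × 0.444 + 0.018 = 0.023328.
u_2 = 0.023328 × 0.444 + 0.018 = 0.028358.

Unemployment rate after two months ≈ 2.84%.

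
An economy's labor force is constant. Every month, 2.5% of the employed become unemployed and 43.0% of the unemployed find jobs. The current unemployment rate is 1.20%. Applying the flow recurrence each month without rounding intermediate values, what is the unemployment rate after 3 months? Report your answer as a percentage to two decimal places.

Unemployment rate after three months ≈ 4.80%.

With a fixed labor force, u_{t+1} = u_t + s·(1−u_t) − f·u_t = u_t·(1−s−f) + s.
Here 1−s−f = 0.545 and s = 0.025.
u_1 = 0.012000 × 0.545 + 0.025 = 0.031540.
u_2 = 0.031540 × 0.545 + 0.025 = 0.042189.
u_3 = 0.042189 × 0.545 + 0.025 = 0.047993.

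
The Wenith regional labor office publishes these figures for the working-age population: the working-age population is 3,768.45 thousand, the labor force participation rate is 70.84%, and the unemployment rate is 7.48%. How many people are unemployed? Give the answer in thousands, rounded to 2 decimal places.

Labor force = 0.7084 × 3,768.45 = 2,669.57 thousand.
Unemployed = 0.0748 × 2,669.57 ≈ 199.68 thousand.

About 199.68 thousand are unemployed.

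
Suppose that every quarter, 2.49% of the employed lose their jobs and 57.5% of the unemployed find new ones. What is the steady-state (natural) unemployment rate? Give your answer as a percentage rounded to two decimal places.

At steady state the flows balance: s·E = f·U, so U/(E+U) = s/(s+f).
u* = 2.49 / (2.49 + 57.5) = 2.49 / 59.99 = 4.15%.

Steady-state unemployment rate ≈ 4.15%.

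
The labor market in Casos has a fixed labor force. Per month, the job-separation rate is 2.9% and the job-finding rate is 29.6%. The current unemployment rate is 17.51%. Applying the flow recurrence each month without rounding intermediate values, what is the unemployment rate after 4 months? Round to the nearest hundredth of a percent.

With a fixed labor force, u_{t+1} = u_t + s·(1−u_t) − f·u_t = u_t·(1−s−f) + s.
Here 1−s−f = 0.675 and s = 0.029.
u_1 = 0.175100 × 0.675 + 0.029 = 0.147193.
u_2 = 0.147193 × 0.675 + 0.029 = 0.128355.
u_3 = 0.128355 × 0.675 + 0.029 = 0.115640.
u_4 = 0.115640 × 0.675 + 0.029 = 0.107057.

Unemployment rate after four months ≈ 10.71%.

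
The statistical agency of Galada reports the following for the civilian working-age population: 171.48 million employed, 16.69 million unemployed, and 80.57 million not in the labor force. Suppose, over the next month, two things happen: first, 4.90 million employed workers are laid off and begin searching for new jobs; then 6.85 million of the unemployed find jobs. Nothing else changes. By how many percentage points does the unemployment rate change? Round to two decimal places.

The unemployment rate changes by −1.04 percentage points.

Initially, labor force = 171.48 + 16.69 = 188.17 million, so u = 16.69/188.17 = 8.87%.
After the first change, employed falls and unemployed rises by 4.90; labor force unchanged → E = 166.58, U = 21.59, labor force = 188.17 million.
After the second change, unemployed falls and employed rises by 6.85; labor force unchanged → E = 173.43, U = 14.74, labor force = 188.17 million.
New unemployment rate = 14.74 / 188.17 = 7.83%.
Change = 7.83% − 8.87% = −1.04 percentage points.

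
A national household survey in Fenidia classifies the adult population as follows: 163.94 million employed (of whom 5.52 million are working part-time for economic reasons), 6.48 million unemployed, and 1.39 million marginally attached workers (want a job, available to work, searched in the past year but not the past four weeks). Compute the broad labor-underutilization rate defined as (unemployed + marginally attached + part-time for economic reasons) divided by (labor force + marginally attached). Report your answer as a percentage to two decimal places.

Broad underutilization rate ≈ 7.79%.

Labor force = 163.94 + 6.48 = 170.42 million.
Numerator = 6.48 + 1.39 + 5.52 = 13.39 million.
Denominator = 170.42 + 1.39 = 171.81 million.
Broad rate = 13.39 / 171.81 = 7.79%.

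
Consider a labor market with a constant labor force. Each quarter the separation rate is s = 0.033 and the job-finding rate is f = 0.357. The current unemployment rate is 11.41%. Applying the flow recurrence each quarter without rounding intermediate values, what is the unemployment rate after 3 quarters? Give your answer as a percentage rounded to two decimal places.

With a fixed labor force, u_{t+1} = u_t + s·(1−u_t) − f·u_t = u_t·(1−s−f) + s.
Here 1−s−f = 0.610 and s = 0.033.
u_1 = 0.114100 × 0.610 + 0.033 = 0.102601.
u_2 = 0.102601 × 0.610 + 0.033 = 0.095587.
u_3 = 0.095587 × 0.610 + 0.033 = 0.091308.

Unemployment rate after three quarters ≈ 9.13%.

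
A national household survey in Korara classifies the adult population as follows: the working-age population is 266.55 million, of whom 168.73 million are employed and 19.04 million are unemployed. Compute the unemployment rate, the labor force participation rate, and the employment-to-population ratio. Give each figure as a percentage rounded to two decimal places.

Unemployment rate ≈ 10.14%; labor force participation rate ≈ 70.44%; employment-population ratio ≈ 63.30%.

Labor force = employed + unemployed = 168.73 + 19.04 = 187.77 million.
Unemployment rate = 19.04 / 187.77 = 10.14%.
Labor force participation rate = 187.77 / 266.55 = 70.44%.
Employment-population ratio = 168.73 / 266.55 = 63.30%.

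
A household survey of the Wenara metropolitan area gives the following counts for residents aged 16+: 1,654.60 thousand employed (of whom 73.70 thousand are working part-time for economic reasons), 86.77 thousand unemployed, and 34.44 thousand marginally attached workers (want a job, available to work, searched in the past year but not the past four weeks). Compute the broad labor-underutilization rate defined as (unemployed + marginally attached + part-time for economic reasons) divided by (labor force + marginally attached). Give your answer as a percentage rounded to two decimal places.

Broad underutilization rate ≈ 10.98%.

Labor force = 1,654.60 + 86.77 = 1,741.37 thousand.
Numerator = 86.77 + 34.44 + 73.70 = 194.91 thousand.
Denominator = 1,741.37 + 34.44 = 1,775.81 thousand.
Broad rate = 194.91 / 1,775.81 = 10.98%.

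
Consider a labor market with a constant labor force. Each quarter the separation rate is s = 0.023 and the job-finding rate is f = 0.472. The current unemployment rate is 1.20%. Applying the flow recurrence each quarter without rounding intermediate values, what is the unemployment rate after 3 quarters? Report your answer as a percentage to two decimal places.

With a fixed labor force, u_{t+1} = u_t + s·(1−u_t) − f·u_t = u_t·(1−s−f) + s.
Here 1−s−f = 0.505 and s = 0.023.
u_1 = 0.012000 × 0.505 + 0.023 = 0.029060.
u_2 = 0.029060 × 0.505 + 0.023 = 0.037675.
u_3 = 0.037675 × 0.505 + 0.023 = 0.042026.

Unemployment rate after three quarters ≈ 4.20%.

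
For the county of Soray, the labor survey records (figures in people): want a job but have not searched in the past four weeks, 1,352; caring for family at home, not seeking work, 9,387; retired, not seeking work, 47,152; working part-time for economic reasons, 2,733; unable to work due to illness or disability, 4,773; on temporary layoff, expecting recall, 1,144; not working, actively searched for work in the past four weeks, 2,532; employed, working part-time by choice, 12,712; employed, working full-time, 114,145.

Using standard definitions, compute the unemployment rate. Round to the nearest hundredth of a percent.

Employed = 2,733 + 12,712 + 114,145 = 129,590 (anyone who worked, including part-time for economic reasons, counts as employed).
Unemployed = 1,144 + 2,532 = 3,676 (jobless and actively searching, or on temporary layoff).
Labor force = 129,590 + 3,676 = 133,266.
Unemployment rate = 3,676 / 133,266 = 2.76%.

Unemployment rate ≈ 2.76%.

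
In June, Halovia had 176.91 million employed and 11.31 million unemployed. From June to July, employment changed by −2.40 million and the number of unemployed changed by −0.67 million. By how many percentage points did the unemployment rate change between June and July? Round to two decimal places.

The unemployment rate changed by −0.26 percentage points.

June: labor force = 176.91 + 11.31 = 188.22; u = 11.31/188.22 = 6.01%.
July: labor force = 174.51 + 10.64 = 185.15; u = 10.64/185.15 = 5.75%.
Change = 5.75% − 6.01% = −0.26 pp.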